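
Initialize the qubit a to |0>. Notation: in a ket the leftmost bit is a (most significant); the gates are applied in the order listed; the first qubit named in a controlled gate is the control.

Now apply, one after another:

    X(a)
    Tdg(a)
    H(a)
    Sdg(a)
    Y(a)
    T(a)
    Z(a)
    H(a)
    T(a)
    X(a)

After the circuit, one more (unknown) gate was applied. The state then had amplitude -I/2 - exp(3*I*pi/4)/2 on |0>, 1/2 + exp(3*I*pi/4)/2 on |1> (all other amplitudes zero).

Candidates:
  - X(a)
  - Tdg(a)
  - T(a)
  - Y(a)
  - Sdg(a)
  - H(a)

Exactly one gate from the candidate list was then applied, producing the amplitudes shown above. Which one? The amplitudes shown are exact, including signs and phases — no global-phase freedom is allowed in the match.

The applied gate was X(a).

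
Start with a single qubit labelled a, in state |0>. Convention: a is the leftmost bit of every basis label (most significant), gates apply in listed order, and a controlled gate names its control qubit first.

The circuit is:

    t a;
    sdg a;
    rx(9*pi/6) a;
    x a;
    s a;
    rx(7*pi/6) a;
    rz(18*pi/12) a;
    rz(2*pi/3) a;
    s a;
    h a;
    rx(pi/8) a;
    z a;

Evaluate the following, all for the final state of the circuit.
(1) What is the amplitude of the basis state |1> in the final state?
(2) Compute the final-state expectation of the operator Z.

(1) |1> carries amplitude sqrt(2)*I*exp(11*I*pi/12)*cos(pi/16)/8 + sqrt(2)*exp(-11*I*pi/12)*cos(pi/16)/8 + sqrt(2)*I*exp(-11*I*pi/12)*sin(pi/16)/8 + sqrt(6)*exp(-11*I*pi/12)*sin(pi/16)/8 - sqrt(6)*exp(11*I*pi/12)*sin(pi/16)/8 + sqrt(2)*exp(-11*I*pi/12)*sin(pi/16)/8 + sqrt(2)*exp(11*I*pi/12)*sin(pi/16)/8 - sqrt(2)*I*exp(11*I*pi/12)*sin(pi/16)/8 + sqrt(2)*exp(11*I*pi/12)*cos(pi/16)/8 - sqrt(6)*I*exp(-11*I*pi/12)*sin(pi/16)/8 - sqrt(6)*I*exp(11*I*pi/12)*sin(pi/16)/8 + sqrt(6)*exp(11*I*pi/12)*cos(pi/16)/8 - sqrt(6)*exp(-11*I*pi/12)*cos(pi/16)/8 - sqrt(2)*I*exp(-11*I*pi/12)*cos(pi/16)/8 - sqrt(6)*I*exp(-11*I*pi/12)*cos(pi/16)/8 - sqrt(6)*I*exp(11*I*pi/12)*cos(pi/16)/8 in the final state.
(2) The expectation value of Z is -sqrt(sqrt(2) + 2)/4 - sqrt(6 - 3*sqrt(2))/4.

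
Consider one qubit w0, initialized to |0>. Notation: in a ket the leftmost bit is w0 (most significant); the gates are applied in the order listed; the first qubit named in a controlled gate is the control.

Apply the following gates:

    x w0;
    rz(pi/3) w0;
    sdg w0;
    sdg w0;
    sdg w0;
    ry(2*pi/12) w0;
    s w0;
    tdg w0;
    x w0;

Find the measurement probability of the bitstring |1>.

Outcome |1> occurs with probability 1/2 - sqrt(3)/4.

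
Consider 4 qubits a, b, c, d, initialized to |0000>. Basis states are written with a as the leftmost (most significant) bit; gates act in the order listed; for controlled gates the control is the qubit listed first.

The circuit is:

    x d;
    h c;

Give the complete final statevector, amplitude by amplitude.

The final amplitudes are sqrt(2)/2 on |0001>, sqrt(2)/2 on |0011>, and 0 on every other basis state.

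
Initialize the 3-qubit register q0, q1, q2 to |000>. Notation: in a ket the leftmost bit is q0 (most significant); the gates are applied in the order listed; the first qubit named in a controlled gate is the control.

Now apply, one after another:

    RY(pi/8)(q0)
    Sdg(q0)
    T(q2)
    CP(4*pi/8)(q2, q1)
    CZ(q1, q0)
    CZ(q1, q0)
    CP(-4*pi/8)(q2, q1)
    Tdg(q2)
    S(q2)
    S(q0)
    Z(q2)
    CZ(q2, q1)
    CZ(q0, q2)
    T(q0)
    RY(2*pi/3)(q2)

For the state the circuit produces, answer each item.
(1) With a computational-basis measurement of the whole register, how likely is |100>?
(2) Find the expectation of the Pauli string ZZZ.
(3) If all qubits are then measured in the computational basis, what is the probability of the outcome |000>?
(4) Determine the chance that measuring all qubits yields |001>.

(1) Outcome |100> occurs with probability sin(pi/16)**2/4.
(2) In the final state, ZZZ has expectation -sqrt(sqrt(2) + 2)/4.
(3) A full measurement returns |000> with probability cos(pi/16)**2/4.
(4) The probability of measuring |001> is 3*cos(pi/16)**2/4.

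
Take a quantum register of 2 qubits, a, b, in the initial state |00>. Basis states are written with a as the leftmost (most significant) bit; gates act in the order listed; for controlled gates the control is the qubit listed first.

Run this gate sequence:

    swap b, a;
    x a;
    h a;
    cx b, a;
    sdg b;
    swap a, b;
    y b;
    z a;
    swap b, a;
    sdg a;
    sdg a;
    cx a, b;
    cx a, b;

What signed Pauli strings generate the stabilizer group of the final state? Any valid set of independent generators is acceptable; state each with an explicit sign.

One valid set of independent stabilizer generators is -XI, +IZ (any independent generating set of the same group is equally correct). Key observation: the block from step 12 through step 13 cancels to the identity and can be dropped.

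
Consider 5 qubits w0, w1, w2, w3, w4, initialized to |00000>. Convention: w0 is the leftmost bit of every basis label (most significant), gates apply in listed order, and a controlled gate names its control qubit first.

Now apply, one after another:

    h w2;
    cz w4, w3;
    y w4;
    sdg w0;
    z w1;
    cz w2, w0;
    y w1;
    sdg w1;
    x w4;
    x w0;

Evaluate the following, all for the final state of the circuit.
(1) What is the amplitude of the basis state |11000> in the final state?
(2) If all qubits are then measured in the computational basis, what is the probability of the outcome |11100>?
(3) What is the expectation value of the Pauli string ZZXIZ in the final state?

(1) |11000> carries amplitude sqrt(2)*I/2 in the final state.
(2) A full measurement returns |11100> with probability 1/2.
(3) In the final state, ZZXIZ has expectation 1.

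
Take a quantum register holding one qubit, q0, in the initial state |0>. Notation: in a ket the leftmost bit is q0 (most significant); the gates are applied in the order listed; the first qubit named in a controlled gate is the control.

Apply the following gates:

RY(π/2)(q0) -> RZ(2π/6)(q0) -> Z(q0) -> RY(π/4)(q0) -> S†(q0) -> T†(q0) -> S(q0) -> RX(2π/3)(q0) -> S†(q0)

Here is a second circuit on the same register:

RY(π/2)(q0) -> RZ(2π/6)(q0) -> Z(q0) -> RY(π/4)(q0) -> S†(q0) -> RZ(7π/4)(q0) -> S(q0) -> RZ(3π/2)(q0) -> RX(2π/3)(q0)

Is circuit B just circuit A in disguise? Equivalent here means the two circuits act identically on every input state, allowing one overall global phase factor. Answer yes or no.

No — the two circuits implement different unitaries, even allowing a global phase.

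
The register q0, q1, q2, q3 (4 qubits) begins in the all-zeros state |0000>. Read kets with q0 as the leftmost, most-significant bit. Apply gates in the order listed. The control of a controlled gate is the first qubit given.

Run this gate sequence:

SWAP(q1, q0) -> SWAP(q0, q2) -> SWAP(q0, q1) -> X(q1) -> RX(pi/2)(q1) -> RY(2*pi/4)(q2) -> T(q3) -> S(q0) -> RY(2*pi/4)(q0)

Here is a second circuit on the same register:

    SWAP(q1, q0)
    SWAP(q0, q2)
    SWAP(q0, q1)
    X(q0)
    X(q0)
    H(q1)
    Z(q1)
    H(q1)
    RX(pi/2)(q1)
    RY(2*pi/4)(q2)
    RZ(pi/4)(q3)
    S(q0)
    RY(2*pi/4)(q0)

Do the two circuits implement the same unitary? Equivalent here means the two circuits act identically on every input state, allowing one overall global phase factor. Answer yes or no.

Yes: on every input state the two circuits agree up to one overall phase factor.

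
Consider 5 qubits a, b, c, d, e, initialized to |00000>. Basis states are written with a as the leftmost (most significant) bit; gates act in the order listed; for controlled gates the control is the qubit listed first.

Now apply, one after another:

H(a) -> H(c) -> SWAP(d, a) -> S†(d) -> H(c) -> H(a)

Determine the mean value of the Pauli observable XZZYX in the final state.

In the final state, XZZYX has expectation 0.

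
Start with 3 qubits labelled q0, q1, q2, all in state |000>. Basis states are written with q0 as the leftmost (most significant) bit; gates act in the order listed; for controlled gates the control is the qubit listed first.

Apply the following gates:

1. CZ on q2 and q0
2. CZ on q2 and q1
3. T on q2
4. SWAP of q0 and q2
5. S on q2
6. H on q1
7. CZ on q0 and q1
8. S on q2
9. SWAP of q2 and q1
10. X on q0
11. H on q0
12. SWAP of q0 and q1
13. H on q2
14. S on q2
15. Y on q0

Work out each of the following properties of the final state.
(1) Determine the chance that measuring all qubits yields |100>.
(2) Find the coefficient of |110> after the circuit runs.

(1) Outcome |100> occurs with probability 1/2.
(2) The amplitude on |110> is -sqrt(2)*I/2.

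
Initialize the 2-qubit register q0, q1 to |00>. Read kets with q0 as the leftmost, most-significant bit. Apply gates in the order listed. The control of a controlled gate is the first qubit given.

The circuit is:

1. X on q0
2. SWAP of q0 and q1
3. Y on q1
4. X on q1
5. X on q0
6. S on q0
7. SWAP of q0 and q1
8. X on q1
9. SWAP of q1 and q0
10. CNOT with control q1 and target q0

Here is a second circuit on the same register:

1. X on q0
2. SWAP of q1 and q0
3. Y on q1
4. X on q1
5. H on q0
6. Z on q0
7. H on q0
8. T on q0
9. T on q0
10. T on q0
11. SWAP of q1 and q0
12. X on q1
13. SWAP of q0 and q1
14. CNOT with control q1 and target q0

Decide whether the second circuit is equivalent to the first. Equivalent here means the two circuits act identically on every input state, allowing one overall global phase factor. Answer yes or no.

No, they are not equivalent — no single phase factor reconciles the two unitaries.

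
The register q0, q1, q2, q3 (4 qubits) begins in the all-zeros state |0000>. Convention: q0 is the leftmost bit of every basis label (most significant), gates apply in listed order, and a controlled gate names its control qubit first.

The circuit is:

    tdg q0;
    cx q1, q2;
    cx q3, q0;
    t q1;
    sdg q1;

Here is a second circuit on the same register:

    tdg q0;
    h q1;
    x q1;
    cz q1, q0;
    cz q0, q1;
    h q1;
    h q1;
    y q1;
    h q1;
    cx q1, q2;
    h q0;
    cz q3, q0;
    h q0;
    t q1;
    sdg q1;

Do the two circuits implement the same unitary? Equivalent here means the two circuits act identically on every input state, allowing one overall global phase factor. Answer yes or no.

No: there is an input state on which the two circuits produce genuinely different outputs (not merely differing by a phase).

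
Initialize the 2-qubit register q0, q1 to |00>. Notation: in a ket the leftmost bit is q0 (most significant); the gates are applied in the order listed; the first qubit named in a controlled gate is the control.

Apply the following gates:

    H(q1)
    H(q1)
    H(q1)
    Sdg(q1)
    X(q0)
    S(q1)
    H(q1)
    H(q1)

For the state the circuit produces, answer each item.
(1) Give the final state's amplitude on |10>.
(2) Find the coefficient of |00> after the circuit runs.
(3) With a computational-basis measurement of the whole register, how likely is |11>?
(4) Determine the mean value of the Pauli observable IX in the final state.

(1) The final state's coefficient on |10> equals sqrt(2)/2.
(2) |00> carries amplitude 0 in the final state.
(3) The probability of measuring |11> is 1/2.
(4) In the final state, IX has expectation 1.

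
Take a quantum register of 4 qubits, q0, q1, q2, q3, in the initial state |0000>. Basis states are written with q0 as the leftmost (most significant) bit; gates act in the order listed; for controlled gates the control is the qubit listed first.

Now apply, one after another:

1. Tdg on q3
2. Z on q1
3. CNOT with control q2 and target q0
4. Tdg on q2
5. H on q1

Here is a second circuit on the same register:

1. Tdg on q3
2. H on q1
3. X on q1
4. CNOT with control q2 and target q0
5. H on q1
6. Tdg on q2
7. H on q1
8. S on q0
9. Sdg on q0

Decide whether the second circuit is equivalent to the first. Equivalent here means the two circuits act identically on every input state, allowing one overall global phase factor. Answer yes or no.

Yes: on every input state the two circuits agree up to one overall phase factor.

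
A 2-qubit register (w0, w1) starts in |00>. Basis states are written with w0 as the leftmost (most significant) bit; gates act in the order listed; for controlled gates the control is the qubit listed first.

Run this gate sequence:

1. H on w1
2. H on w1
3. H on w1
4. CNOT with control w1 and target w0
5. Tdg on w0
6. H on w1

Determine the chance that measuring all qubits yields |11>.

The probability of measuring |11> is 1/4. Key observation: gates 1-2 undo each other exactly, leaving only the rest of the circuit to track.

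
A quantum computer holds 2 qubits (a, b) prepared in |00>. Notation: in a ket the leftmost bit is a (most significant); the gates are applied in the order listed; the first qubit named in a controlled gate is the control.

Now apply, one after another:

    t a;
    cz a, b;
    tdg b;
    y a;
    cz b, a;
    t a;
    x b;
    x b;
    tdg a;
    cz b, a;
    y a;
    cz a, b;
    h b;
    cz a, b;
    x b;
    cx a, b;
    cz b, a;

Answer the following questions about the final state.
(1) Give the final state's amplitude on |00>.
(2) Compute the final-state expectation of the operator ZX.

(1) The final state's coefficient on |00> equals sqrt(2)/2.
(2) The observable ZX averages to 1.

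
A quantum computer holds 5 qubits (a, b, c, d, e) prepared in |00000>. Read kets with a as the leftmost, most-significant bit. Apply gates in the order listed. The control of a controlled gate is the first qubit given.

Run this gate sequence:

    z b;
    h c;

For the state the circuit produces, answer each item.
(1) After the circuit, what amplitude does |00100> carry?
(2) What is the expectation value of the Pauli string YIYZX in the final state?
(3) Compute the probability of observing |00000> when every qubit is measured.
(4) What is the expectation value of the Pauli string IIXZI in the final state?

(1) |00100> carries amplitude sqrt(2)/2 in the final state.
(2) In the final state, YIYZX has expectation 0.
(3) Outcome |00000> occurs with probability 1/2.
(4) In the final state, IIXZI has expectation 1.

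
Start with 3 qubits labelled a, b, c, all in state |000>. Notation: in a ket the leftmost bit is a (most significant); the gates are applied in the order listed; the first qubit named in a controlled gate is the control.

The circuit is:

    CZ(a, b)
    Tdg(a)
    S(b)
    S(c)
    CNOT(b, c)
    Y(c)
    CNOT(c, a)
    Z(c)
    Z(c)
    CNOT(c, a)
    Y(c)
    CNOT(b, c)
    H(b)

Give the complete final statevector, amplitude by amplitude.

After the circuit, the state carries amplitude sqrt(2)/2 on |000>, sqrt(2)/2 on |010>, and 0 on every other basis state.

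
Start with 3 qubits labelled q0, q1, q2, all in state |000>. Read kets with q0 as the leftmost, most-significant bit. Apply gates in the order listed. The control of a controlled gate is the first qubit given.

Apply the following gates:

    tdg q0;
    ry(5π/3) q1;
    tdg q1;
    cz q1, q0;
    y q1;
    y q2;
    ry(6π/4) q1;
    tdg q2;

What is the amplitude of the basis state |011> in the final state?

The final state's coefficient on |011> equals -sqrt(2)*I/4 + sqrt(6)*exp(3*I*pi/4)/4.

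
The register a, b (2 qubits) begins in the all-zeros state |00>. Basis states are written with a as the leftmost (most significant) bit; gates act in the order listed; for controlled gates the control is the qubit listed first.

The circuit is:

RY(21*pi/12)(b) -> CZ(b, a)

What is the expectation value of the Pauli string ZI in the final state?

The expectation value of ZI is 1.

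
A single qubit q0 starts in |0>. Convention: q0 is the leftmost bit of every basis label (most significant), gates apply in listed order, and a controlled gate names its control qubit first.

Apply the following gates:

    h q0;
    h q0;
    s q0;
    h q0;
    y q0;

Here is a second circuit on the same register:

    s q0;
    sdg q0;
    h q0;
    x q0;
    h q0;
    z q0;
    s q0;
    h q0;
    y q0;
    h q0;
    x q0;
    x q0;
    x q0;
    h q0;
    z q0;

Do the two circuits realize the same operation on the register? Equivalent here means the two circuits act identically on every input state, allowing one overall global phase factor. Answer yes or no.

Yes, they are equivalent — the unitaries differ by at most a global phase.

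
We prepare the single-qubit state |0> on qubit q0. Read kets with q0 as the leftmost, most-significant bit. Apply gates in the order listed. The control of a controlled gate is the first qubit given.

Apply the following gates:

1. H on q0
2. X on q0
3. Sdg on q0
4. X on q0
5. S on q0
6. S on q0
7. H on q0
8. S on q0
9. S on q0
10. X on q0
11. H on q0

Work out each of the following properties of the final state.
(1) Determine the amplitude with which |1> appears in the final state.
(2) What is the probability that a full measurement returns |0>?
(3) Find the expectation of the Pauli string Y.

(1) The final state's coefficient on |1> equals sqrt(2)*I/2.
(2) The probability of measuring |0> is 1/2.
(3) The expectation value of Y is -1.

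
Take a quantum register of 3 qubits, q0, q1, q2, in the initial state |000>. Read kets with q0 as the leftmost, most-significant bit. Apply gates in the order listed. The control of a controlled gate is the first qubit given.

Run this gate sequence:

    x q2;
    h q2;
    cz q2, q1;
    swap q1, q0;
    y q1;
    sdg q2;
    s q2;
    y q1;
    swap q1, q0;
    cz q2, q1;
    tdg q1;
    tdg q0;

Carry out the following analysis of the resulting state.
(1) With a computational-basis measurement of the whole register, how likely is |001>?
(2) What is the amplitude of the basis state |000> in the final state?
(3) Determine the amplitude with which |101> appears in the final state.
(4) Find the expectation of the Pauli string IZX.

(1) Outcome |001> occurs with probability 1/2.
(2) The final state's coefficient on |000> equals sqrt(2)/2.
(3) |101> carries amplitude 0 in the final state.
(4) The expectation value of IZX is -1.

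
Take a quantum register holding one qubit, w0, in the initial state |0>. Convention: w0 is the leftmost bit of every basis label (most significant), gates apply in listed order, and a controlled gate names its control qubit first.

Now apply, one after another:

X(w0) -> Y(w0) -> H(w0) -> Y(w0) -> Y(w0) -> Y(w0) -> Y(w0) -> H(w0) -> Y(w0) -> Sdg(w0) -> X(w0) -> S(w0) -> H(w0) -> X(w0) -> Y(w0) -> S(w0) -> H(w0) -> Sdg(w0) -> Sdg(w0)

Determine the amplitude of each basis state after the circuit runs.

After the circuit, the state carries amplitude -1/2 + I/2 on |0>, 1/2 + I/2 on |1>. Key observation: gates 3-8 undo each other exactly, leaving only the rest of the circuit to track.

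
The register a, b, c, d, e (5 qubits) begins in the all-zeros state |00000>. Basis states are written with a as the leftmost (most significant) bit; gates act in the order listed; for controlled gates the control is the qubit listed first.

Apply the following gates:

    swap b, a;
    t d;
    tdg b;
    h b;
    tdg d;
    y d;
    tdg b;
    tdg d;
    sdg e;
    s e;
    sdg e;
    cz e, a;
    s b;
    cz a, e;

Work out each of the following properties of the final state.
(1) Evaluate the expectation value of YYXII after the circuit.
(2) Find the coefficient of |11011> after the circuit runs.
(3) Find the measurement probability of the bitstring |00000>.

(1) In the final state, YYXII has expectation 0. Key observation: gates 10-11 undo each other exactly, leaving only the rest of the circuit to track.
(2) The final state's coefficient on |11011> equals 0.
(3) The probability of measuring |00000> is 0.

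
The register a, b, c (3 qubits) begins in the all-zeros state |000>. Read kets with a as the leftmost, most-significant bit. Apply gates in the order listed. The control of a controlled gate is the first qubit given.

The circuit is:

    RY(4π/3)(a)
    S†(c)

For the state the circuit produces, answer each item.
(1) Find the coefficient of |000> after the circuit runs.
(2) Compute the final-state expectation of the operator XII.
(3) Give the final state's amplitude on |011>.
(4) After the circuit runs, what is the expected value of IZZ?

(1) The final state's coefficient on |000> equals -1/2.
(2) The expectation value of XII is -sqrt(3)/2.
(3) |011> carries amplitude 0 in the final state.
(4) In the final state, IZZ has expectation 1.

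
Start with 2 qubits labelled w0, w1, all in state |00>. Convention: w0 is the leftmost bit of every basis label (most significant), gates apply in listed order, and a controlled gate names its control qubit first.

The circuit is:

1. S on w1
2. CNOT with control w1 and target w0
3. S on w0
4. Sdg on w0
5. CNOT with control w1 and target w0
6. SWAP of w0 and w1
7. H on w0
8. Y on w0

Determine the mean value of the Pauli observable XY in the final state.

In the final state, XY has expectation 0. Key observation: steps 2-5 multiply out to the identity, so the circuit reduces to the remaining gates.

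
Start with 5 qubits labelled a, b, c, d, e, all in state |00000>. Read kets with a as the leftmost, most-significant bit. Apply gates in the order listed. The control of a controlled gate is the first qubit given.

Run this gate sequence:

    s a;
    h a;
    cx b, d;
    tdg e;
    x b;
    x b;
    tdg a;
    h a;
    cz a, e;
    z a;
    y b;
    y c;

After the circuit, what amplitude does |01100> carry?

The final state's coefficient on |01100> equals -1/2 + exp(3*I*pi/4)/2.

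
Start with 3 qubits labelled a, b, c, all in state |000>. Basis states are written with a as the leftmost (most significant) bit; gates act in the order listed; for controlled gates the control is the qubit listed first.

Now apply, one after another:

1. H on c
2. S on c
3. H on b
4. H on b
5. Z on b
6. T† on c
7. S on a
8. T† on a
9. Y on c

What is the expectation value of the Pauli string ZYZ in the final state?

The observable ZYZ averages to 0. Key observation: gates 3-4 undo each other exactly, leaving only the rest of the circuit to track.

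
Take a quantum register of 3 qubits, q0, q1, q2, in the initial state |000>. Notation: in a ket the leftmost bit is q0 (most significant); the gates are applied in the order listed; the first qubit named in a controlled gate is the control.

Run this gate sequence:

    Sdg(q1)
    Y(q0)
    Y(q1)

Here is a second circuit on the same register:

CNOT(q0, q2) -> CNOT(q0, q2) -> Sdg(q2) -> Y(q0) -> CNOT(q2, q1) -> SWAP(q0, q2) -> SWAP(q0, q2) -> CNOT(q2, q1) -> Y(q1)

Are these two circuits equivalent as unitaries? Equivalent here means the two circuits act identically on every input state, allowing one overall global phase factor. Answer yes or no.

No: there is an input state on which the two circuits produce genuinely different outputs (not merely differing by a phase).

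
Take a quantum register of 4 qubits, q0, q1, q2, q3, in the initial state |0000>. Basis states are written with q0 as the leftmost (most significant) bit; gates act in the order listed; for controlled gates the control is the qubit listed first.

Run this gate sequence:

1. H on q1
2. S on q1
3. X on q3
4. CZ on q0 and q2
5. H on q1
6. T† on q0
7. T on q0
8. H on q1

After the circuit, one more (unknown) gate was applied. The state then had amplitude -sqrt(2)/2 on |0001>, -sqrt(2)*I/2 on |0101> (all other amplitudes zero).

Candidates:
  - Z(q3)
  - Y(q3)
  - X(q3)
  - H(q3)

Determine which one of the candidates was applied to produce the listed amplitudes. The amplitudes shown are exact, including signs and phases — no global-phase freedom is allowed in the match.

The unique candidate consistent with the amplitudes is Z(q3). Key observation: the block from step 5 through step 8 cancels to the identity and can be dropped.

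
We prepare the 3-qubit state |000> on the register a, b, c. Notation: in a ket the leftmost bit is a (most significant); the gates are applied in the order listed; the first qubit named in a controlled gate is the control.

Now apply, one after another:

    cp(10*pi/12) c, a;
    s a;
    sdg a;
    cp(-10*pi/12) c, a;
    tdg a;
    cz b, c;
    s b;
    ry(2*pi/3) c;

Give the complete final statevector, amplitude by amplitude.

After the circuit, the state carries amplitude 1/2 on |000>, sqrt(3)/2 on |001>, and 0 on every other basis state. Key observation: the block from step 1 through step 4 cancels to the identity and can be dropped.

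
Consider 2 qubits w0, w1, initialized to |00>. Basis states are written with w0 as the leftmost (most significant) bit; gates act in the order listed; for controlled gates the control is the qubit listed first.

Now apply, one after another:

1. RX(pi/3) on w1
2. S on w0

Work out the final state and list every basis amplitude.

The final amplitudes are sqrt(3)/2 on |00>, -I/2 on |01>, 0 on |10>, 0 on |11>.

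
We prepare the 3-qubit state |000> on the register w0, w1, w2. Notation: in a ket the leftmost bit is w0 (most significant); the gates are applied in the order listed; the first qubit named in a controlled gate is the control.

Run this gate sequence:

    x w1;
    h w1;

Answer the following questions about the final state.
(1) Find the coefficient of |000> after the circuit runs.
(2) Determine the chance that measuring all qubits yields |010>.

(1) The amplitude on |000> is sqrt(2)/2.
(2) A full measurement returns |010> with probability 1/2.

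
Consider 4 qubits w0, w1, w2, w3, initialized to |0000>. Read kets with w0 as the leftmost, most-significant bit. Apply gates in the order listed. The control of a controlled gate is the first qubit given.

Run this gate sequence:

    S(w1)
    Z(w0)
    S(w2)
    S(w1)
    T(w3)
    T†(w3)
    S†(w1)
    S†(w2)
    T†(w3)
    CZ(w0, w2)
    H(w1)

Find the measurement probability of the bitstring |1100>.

A full measurement returns |1100> with probability 0.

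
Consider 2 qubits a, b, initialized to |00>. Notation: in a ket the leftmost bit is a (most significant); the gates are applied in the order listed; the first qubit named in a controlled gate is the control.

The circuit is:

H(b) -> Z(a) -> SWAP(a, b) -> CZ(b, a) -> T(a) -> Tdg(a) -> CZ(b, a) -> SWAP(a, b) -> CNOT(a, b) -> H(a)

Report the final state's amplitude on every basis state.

The resulting statevector has amplitude 1/2 on |00>, 1/2 on |01>, 1/2 on |10>, 1/2 on |11>. Key observation: the block from step 3 through step 8 cancels to the identity and can be dropped.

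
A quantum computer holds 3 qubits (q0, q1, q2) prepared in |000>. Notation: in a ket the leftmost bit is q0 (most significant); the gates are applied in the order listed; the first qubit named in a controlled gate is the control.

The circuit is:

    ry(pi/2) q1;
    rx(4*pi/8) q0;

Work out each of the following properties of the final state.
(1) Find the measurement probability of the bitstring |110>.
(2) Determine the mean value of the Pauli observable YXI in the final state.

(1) The probability of measuring |110> is 1/4.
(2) The observable YXI averages to -1.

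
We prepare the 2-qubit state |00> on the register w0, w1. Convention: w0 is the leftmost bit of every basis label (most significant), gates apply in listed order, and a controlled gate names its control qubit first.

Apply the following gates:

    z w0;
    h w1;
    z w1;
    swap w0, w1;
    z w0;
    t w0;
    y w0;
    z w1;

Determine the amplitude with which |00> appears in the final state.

|00> carries amplitude -sqrt(2)*exp(3*I*pi/4)/2 in the final state.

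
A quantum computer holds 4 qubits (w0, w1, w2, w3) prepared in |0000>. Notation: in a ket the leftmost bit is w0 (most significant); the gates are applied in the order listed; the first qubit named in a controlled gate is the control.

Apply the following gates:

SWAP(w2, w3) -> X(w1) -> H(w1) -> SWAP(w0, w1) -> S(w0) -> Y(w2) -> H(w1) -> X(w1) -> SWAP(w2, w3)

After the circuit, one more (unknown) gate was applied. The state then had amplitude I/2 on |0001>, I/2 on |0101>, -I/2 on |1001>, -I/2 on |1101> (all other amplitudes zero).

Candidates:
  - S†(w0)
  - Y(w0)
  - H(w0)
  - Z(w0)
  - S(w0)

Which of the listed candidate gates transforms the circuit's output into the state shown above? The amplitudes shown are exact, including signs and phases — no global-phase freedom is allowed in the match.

The applied gate was S†(w0).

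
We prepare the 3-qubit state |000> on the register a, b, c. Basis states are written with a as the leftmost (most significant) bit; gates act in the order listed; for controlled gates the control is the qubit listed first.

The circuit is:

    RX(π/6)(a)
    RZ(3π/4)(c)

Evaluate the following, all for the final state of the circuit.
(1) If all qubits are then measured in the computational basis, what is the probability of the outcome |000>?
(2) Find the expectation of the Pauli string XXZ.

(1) Outcome |000> occurs with probability sqrt(3)/4 + 1/2.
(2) In the final state, XXZ has expectation 0.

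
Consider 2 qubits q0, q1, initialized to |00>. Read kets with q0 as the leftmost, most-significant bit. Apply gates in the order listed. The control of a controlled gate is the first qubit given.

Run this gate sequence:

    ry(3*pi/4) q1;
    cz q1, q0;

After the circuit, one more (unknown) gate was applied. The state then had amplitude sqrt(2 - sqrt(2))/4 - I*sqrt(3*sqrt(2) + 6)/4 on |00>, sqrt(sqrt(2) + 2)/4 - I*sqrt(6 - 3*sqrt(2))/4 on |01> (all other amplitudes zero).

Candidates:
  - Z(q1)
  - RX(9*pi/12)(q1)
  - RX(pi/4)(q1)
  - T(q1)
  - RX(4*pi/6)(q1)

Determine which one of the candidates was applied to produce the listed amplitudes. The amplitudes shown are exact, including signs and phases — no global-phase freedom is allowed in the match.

The applied gate was RX(4*pi/6)(q1).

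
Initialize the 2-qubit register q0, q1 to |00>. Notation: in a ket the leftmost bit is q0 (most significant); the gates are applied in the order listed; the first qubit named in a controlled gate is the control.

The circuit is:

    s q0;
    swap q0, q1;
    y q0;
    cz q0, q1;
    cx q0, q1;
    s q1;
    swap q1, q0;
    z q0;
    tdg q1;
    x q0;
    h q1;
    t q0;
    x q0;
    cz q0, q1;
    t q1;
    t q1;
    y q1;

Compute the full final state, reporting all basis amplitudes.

The final amplitudes are 0 on |00>, 0 on |01>, -sqrt(2)*exp(3*I*pi/4)/2 on |10>, sqrt(2)*exp(I*pi/4)/2 on |11>.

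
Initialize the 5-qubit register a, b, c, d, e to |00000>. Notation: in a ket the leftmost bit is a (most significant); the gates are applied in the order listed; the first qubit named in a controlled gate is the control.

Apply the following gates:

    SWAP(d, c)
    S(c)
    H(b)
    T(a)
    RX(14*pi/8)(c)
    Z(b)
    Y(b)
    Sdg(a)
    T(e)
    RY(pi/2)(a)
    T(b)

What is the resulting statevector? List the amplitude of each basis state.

The resulting statevector has amplitude -I*sqrt(sqrt(2) + 2)/4 on |00000>, sqrt(2 - sqrt(2))/4 on |00100>, -sqrt(sqrt(2) + 2)*exp(3*I*pi/4)/4 on |01000>, sqrt(2 - sqrt(2))*exp(I*pi/4)/4 on |01100>, -I*sqrt(sqrt(2) + 2)/4 on |10000>, sqrt(2 - sqrt(2))/4 on |10100>, -sqrt(sqrt(2) + 2)*exp(3*I*pi/4)/4 on |11000>, sqrt(2 - sqrt(2))*exp(I*pi/4)/4 on |11100>, and 0 on every other basis state.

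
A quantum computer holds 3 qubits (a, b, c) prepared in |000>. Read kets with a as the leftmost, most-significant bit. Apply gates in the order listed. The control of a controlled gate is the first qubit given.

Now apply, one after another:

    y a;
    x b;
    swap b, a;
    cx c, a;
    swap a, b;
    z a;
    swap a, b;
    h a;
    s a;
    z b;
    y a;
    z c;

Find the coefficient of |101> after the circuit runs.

The amplitude on |101> is 0.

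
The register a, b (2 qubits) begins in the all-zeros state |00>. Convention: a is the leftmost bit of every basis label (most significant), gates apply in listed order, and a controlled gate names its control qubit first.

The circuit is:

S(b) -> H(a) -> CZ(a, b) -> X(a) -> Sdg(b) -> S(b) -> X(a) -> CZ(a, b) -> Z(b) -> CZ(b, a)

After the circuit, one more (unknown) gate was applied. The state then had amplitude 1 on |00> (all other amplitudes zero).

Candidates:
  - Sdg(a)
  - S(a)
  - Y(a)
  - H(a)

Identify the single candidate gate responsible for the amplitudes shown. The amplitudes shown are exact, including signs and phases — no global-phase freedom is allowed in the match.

It was H(a) that produced the state shown. Key observation: the block from step 3 through step 8 cancels to the identity and can be dropped.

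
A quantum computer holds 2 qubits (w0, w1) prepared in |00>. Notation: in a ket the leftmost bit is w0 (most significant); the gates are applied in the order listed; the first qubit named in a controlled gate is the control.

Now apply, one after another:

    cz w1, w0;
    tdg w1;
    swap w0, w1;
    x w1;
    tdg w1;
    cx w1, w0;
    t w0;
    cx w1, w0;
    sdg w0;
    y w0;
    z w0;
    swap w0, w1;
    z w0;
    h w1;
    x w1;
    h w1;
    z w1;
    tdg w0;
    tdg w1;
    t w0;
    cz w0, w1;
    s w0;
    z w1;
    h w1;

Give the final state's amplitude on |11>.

|11> carries amplitude -sqrt(2)*exp(3*I*pi/4)/2 in the final state. Key observation: steps 14-17 multiply out to the identity, so the circuit reduces to the remaining gates.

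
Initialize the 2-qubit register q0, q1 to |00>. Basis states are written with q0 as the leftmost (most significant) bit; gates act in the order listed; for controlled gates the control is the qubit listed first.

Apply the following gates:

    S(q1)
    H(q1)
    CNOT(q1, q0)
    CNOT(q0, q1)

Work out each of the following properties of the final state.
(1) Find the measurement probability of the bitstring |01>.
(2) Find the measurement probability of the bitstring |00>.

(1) The probability of measuring |01> is 0.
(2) Outcome |00> occurs with probability 1/2.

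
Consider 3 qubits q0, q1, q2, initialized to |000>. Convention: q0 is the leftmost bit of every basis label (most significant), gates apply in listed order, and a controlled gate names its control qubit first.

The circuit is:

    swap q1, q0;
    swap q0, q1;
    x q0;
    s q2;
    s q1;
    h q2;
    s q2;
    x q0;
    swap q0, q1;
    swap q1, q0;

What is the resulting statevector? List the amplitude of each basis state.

The resulting statevector has amplitude sqrt(2)/2 on |000>, sqrt(2)*I/2 on |001>, and 0 on every other basis state.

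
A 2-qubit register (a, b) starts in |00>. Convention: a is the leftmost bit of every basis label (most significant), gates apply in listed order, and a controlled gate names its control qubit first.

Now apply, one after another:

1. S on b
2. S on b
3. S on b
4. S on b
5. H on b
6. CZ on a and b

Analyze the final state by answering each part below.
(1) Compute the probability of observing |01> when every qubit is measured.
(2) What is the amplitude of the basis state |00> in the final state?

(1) Outcome |01> occurs with probability 1/2. Key observation: steps 1-4 multiply out to the identity, so the circuit reduces to the remaining gates.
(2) The final state's coefficient on |00> equals sqrt(2)/2.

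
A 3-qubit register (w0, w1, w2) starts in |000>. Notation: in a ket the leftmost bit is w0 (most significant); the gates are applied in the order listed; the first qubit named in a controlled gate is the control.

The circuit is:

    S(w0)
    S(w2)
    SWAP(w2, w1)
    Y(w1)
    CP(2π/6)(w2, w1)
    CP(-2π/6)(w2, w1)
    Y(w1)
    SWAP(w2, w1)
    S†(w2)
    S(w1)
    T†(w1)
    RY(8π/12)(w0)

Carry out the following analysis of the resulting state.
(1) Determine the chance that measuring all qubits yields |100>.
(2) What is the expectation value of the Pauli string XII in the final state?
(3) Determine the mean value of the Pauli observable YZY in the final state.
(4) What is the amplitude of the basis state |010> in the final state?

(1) The probability of measuring |100> is 3/4. Key observation: the block from step 2 through step 9 cancels to the identity and can be dropped.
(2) The observable XII averages to sqrt(3)/2.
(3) The expectation value of YZY is 0.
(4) The final state's coefficient on |010> equals 0.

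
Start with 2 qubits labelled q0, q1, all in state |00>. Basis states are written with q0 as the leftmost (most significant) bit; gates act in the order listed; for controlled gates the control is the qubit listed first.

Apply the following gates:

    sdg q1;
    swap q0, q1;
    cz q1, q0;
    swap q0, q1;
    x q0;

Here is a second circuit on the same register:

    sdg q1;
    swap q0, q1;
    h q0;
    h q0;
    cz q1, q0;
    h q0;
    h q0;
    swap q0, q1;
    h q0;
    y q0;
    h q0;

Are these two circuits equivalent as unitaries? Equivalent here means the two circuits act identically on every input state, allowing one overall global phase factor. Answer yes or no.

No: there is an input state on which the two circuits produce genuinely different outputs (not merely differing by a phase).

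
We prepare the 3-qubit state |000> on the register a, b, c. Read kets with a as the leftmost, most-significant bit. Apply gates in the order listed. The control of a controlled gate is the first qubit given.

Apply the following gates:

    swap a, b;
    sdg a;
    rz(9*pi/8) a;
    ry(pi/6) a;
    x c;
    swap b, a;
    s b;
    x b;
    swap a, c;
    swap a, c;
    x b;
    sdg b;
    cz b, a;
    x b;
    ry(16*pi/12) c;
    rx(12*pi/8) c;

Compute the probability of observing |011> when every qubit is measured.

A full measurement returns |011> with probability sqrt(3)/8 + 1/4.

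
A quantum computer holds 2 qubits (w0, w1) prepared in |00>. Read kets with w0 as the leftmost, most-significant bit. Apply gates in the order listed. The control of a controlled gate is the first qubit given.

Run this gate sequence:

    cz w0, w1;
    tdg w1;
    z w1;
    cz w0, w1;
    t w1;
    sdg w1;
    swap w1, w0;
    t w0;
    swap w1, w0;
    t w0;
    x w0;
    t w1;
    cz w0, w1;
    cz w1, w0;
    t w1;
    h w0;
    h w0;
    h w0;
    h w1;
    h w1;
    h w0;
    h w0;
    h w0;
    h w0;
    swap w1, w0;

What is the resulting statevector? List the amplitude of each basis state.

The resulting statevector has amplitude sqrt(2)/2 on |00>, -sqrt(2)/2 on |01>, 0 on |10>, 0 on |11>. Key observation: gates 16-23 undo each other exactly, leaving only the rest of the circuit to track.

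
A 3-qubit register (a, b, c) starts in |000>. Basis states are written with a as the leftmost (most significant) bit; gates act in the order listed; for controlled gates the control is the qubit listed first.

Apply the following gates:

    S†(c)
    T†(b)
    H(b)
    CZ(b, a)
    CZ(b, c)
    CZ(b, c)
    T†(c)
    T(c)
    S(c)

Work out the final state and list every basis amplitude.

The resulting statevector has amplitude sqrt(2)/2 on |000>, sqrt(2)/2 on |010>, and 0 on every other basis state. Key observation: steps 5-6 multiply out to the identity, so the circuit reduces to the remaining gates.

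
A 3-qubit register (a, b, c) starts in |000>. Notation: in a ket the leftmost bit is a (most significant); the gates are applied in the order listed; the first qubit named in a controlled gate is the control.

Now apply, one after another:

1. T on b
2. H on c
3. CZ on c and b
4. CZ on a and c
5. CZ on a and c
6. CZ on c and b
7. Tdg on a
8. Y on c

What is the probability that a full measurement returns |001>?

The probability of measuring |001> is 1/2.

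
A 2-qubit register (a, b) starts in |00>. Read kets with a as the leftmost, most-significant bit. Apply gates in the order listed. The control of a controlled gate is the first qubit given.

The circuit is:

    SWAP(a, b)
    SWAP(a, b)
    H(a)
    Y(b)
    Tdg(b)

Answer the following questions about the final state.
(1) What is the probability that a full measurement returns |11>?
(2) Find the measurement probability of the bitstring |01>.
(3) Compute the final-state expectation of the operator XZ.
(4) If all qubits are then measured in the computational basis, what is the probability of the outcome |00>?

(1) The probability of measuring |11> is 1/2.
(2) A full measurement returns |01> with probability 1/2.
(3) The observable XZ averages to -1.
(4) The probability of measuring |00> is 0.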